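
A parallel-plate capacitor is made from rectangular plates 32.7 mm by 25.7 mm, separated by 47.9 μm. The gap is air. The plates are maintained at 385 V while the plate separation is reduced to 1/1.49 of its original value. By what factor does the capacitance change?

1.49

C = ε₀A/d scales as 1/d, so C₂/C₁ = d₁/d₂ = 1.49.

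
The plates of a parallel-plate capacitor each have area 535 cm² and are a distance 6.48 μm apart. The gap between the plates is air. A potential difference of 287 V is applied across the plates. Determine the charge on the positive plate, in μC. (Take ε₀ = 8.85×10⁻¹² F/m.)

21.0 μC

A = 535 cm² = 5.35×10⁻² m².
C = ε₀A/d = 8.85×10⁻¹² × 5.35×10⁻² / 6.48×10⁻⁶ = 7.31×10⁻⁸ F.
Q = CV = 7.31×10⁻⁸ × 287 = 2.10×10⁻⁵ C.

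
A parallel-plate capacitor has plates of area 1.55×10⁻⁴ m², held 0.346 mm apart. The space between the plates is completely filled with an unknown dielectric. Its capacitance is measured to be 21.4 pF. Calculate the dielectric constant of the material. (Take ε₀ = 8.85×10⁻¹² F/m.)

κ ≈ 5.40

κ = Cd/(ε₀A) = 2.14×10⁻¹¹ × 3.46×10⁻⁴ / (8.85×10⁻¹² × 1.55×10⁻⁴) = 5.40.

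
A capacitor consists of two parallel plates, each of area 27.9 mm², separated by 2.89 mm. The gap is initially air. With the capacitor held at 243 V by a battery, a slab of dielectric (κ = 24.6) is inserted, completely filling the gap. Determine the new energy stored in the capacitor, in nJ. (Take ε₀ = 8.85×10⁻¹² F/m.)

62.1 nJ

A = 27.9 mm² = 2.79×10⁻⁵ m².
Initially C₁ = ε₀A/d = 8.85×10⁻¹² × 2.79×10⁻⁵ / 2.89×10⁻³ = 8.54×10⁻¹⁴ F.
U₁ = 2.52×10⁻⁹ J.
Battery connected ⇒ V is held fixed. C₂ = 24.6 C₁ and U = ½CV², so U₂/U₁ = C₂/C₁ = 24.6.
U₂ = 24.6 × 2.52×10⁻⁹ = 6.21×10⁻⁸ J.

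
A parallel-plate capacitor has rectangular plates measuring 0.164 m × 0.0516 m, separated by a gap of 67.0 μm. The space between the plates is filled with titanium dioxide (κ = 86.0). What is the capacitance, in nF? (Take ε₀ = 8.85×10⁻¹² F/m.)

96.1 nF

A = 0.164 × 0.0516 m² = 8.46×10⁻³ m².
C = κε₀A/d = 86.0 × 8.85×10⁻¹² × 8.46×10⁻³ / 6.70×10⁻⁵ = 9.61×10⁻⁸ F.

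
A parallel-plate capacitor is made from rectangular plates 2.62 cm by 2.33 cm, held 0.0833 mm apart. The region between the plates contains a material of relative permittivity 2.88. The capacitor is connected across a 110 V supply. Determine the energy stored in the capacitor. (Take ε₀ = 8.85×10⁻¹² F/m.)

A = 2.62 × 2.33 cm² = 6.10×10⁻⁴ m².
C = κε₀A/d = 2.88 × 8.85×10⁻¹² × 6.10×10⁻⁴ / 8.33×10⁻⁵ = 1.87×10⁻¹⁰ F.
U = ½CV² = ½ × 1.87×10⁻¹⁰ × (110)² = 1.13×10⁻⁶ J.

1.13 μJ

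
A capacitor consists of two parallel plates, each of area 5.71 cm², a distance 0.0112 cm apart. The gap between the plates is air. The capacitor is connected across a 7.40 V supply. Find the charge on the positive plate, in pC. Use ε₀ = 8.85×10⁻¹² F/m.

A = 5.71 cm² = 5.71×10⁻⁴ m².
C = ε₀A/d = 8.85×10⁻¹² × 5.71×10⁻⁴ / 1.12×10⁻⁴ = 4.51×10⁻¹¹ F.
Q = CV = 4.51×10⁻¹¹ × 7.40 = 3.34×10⁻¹⁰ C.

334 pC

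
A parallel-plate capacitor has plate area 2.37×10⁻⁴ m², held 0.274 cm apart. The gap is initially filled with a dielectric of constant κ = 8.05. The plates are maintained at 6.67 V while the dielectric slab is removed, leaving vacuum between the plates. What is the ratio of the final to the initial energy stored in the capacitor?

Battery connected ⇒ V is held fixed.
C₂ = 0.124 C₁ and U = ½CV², so U₂/U₁ = C₂/C₁ = 0.124.

0.124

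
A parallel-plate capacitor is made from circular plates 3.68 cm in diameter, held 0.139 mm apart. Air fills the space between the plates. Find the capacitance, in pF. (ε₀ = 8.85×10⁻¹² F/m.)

C ≈ 67.7 pF

A = π(3.68/2 cm)² = 1.06×10⁻³ m².
C = ε₀A/d = 8.85×10⁻¹² × 1.06×10⁻³ / 1.39×10⁻⁴ = 6.77×10⁻¹¹ F.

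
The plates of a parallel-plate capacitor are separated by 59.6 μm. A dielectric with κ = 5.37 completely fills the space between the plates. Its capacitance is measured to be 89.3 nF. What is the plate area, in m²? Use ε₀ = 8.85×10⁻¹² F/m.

A = Cd/(κε₀) = 8.93×10⁻⁸ × 5.96×10⁻⁵ / (5.37 × 8.85×10⁻¹²) = 0.112 m².

0.112 m²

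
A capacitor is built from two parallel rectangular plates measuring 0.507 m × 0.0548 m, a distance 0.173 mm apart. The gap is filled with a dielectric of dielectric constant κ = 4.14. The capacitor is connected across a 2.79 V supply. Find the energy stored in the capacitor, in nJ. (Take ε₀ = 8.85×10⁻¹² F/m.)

U ≈ 22.9 nJ

A = 0.507 × 0.0548 m² = 2.78×10⁻² m².
C = κε₀A/d = 4.14 × 8.85×10⁻¹² × 2.78×10⁻² / 1.73×10⁻⁴ = 5.88×10⁻⁹ F.
U = ½CV² = ½ × 5.88×10⁻⁹ × (2.79)² = 2.29×10⁻⁸ J.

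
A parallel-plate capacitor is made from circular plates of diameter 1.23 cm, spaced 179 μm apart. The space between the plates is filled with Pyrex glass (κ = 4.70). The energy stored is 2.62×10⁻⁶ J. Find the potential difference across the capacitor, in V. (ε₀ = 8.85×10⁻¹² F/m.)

436 V

A = π(1.23/2 cm)² = 1.19×10⁻⁴ m².
C = κε₀A/d = 4.70 × 8.85×10⁻¹² × 1.19×10⁻⁴ / 1.79×10⁻⁴ = 2.76×10⁻¹¹ F.
V = √(2U/C) = √(2 × 2.62×10⁻⁶ / 2.76×10⁻¹¹) = 4.36×10² V.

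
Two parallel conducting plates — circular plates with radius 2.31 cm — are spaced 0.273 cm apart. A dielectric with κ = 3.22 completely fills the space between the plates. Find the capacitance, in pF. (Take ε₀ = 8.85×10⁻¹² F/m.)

C ≈ 17.5 pF

A = π(2.31 cm)² = 1.68×10⁻³ m².
C = κε₀A/d = 3.22 × 8.85×10⁻¹² × 1.68×10⁻³ / 2.73×10⁻³ = 1.75×10⁻¹¹ F.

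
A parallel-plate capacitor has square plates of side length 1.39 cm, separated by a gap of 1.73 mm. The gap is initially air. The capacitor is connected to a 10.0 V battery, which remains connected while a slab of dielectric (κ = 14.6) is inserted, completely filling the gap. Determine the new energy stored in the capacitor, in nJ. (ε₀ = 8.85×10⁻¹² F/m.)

0.722 nJ

A = (1.39 cm)² = 1.93×10⁻⁴ m².
Initially C₁ = ε₀A/d = 8.85×10⁻¹² × 1.93×10⁻⁴ / 1.73×10⁻³ = 9.88×10⁻¹³ F.
U₁ = 4.94×10⁻¹¹ J.
Battery connected ⇒ V is held fixed. C₂ = 14.6 C₁ and U = ½CV², so U₂/U₁ = C₂/C₁ = 14.6.
U₂ = 14.6 × 4.94×10⁻¹¹ = 7.22×10⁻¹⁰ J.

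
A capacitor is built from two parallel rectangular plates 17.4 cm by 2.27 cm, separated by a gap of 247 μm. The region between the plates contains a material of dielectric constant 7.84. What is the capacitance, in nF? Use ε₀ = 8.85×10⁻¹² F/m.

C ≈ 1.11 nF

A = 17.4 × 2.27 cm² = 3.95×10⁻³ m².
C = κε₀A/d = 7.84 × 8.85×10⁻¹² × 3.95×10⁻³ / 2.47×10⁻⁴ = 1.11×10⁻⁹ F.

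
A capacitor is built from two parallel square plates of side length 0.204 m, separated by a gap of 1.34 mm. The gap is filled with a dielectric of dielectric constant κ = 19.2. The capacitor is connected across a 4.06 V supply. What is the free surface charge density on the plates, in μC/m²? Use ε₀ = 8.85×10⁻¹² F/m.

A = (0.204 m)² = 4.16×10⁻² m².
C = κε₀A/d = 19.2 × 8.85×10⁻¹² × 4.16×10⁻² / 1.34×10⁻³ = 5.28×10⁻⁹ F.
σ = Q/A = CV/A = 5.28×10⁻⁹ × 4.06 / 4.16×10⁻² = 5.15×10⁻⁷ C/m².

σ ≈ 0.515 μC/m²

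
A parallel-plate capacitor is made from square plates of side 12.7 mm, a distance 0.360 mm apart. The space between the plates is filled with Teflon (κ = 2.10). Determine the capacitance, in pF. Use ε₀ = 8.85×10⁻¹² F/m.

A = (12.7 mm)² = 1.61×10⁻⁴ m².
C = κε₀A/d = 2.10 × 8.85×10⁻¹² × 1.61×10⁻⁴ / 3.60×10⁻⁴ = 8.33×10⁻¹² F.

C ≈ 8.33 pF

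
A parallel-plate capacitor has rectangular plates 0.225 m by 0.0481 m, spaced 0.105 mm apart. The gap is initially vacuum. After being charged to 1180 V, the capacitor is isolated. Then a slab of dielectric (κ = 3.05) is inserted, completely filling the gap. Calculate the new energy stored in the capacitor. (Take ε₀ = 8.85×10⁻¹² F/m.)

A = 0.225 × 0.0481 m² = 1.08×10⁻² m².
Initially C₁ = ε₀A/d = 8.85×10⁻¹² × 1.08×10⁻² / 1.05×10⁻⁴ = 9.12×10⁻¹⁰ F.
U₁ = 6.35×10⁻⁴ J.
Isolated ⇒ Q is held fixed. C₂ = 3.05 C₁ and U = Q²/(2C), so U₂/U₁ = C₁/C₂ = 0.328.
U₂ = 0.328 × 6.35×10⁻⁴ = 2.08×10⁻⁴ J.

U ≈ 208 μJ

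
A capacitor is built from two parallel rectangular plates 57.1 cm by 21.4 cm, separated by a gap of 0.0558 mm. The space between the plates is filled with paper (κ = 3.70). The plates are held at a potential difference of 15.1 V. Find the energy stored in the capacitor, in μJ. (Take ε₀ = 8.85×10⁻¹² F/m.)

A = 57.1 × 21.4 cm² = 0.122 m².
C = κε₀A/d = 3.70 × 8.85×10⁻¹² × 0.122 / 5.58×10⁻⁵ = 7.17×10⁻⁸ F.
U = ½CV² = ½ × 7.17×10⁻⁸ × (15.1)² = 8.17×10⁻⁶ J.

8.17 μJ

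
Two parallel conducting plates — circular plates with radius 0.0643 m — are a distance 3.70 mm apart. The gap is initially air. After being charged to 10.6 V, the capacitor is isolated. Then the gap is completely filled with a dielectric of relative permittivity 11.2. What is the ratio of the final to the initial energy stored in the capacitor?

U₂/U₁ ≈ 0.0893

Isolated ⇒ Q is held fixed.
C₂ = 11.2 C₁ and U = Q²/(2C), so U₂/U₁ = C₁/C₂ = 0.0893.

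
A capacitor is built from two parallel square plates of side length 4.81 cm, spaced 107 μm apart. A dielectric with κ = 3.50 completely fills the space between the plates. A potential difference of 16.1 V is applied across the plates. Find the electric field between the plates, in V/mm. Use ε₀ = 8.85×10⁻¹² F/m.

E ≈ 150 V/mm

E = V/d = 16.1 / 1.07×10⁻⁴ = 1.50×10⁵ V/m.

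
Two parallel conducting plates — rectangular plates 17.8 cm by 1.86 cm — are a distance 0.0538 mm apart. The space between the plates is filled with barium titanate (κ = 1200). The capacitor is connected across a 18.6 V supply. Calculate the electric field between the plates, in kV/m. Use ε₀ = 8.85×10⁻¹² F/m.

E = V/d = 18.6 / 5.38×10⁻⁵ = 3.46×10⁵ V/m.

346 kV/m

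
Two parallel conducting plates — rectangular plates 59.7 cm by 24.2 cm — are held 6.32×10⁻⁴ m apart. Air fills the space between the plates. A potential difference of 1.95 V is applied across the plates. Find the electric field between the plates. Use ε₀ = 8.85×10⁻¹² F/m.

E = V/d = 1.95 / 6.32×10⁻⁴ = 3.09×10³ V/m.

3.09 V/mm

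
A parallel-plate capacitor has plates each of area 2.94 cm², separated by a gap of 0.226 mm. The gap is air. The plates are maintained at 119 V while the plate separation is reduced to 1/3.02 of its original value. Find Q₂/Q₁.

Q₂/Q₁ ≈ 3.02

Battery connected ⇒ V is held fixed.
C₂ = 3.02 C₁ and Q = CV, so Q₂/Q₁ = C₂/C₁ = 3.02.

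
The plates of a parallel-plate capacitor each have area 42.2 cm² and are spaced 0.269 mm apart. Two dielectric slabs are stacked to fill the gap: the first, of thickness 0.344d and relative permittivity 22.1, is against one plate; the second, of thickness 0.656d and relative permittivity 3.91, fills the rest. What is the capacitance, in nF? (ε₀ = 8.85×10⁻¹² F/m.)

0.757 nF

A = 42.2 cm² = 4.22×10⁻³ m².
Stacked slabs ⇒ two capacitors in series, each with the full plate area.
C₁ = κ₁ε₀A/d₁ = 22.1 × 8.85×10⁻¹² × 4.22×10⁻³ / 9.25×10⁻⁵ = 8.92×10⁻⁹ F.
C₂ = κ₂ε₀A/d₂ = 3.91 × 8.85×10⁻¹² × 4.22×10⁻³ / 1.76×10⁻⁴ = 8.28×10⁻¹⁰ F.
C = (1/C₁ + 1/C₂)⁻¹ = 7.57×10⁻¹⁰ F.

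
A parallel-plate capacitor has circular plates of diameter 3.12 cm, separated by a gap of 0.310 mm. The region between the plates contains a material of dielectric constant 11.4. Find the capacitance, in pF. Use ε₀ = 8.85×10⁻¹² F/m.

A = π(3.12/2 cm)² = 7.65×10⁻⁴ m².
C = κε₀A/d = 11.4 × 8.85×10⁻¹² × 7.65×10⁻⁴ / 3.10×10⁻⁴ = 2.49×10⁻¹⁰ F.

249 pF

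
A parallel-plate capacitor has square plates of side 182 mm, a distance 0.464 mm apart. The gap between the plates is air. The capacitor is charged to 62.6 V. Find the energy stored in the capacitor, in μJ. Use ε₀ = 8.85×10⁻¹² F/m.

A = (182 mm)² = 3.31×10⁻² m².
C = ε₀A/d = 8.85×10⁻¹² × 3.31×10⁻² / 4.64×10⁻⁴ = 6.32×10⁻¹⁰ F.
U = ½CV² = ½ × 6.32×10⁻¹⁰ × (62.6)² = 1.24×10⁻⁶ J.

1.24 μJ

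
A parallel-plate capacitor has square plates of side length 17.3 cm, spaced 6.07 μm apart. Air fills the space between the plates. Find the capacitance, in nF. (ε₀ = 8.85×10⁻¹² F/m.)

C ≈ 43.6 nF

A = (17.3 cm)² = 2.99×10⁻² m².
C = ε₀A/d = 8.85×10⁻¹² × 2.99×10⁻² / 6.07×10⁻⁶ = 4.36×10⁻⁸ F.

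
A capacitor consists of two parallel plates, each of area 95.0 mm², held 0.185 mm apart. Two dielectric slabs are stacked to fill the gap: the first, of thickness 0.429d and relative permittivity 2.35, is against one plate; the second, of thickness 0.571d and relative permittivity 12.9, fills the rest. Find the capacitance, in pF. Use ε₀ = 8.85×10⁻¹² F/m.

C ≈ 20.0 pF

A = 95.0 mm² = 9.50×10⁻⁵ m².
Stacked slabs ⇒ two capacitors in series, each with the full plate area.
C₁ = κ₁ε₀A/d₁ = 2.35 × 8.85×10⁻¹² × 9.50×10⁻⁵ / 7.94×10⁻⁵ = 2.49×10⁻¹¹ F.
C₂ = κ₂ε₀A/d₂ = 12.9 × 8.85×10⁻¹² × 9.50×10⁻⁵ / 1.06×10⁻⁴ = 1.03×10⁻¹⁰ F.
C = (1/C₁ + 1/C₂)⁻¹ = 2.00×10⁻¹¹ F.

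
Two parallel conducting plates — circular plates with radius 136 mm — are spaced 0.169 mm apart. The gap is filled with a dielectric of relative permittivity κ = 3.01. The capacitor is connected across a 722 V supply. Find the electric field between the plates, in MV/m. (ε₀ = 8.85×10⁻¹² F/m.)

E = V/d = 722 / 1.69×10⁻⁴ = 4.27×10⁶ V/m.

4.27 MV/m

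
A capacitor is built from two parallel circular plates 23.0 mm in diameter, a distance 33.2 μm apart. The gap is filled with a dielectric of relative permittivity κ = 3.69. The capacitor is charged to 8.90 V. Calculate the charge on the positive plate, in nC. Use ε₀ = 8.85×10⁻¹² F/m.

A = π(23.0/2 mm)² = 4.15×10⁻⁴ m².
C = κε₀A/d = 3.69 × 8.85×10⁻¹² × 4.15×10⁻⁴ / 3.32×10⁻⁵ = 4.09×10⁻¹⁰ F.
Q = CV = 4.09×10⁻¹⁰ × 8.90 = 3.64×10⁻⁹ C.

3.64 nC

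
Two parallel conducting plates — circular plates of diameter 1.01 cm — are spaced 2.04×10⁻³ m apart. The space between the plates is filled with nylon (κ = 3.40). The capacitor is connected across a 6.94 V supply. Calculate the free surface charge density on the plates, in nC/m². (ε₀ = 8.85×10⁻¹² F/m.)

A = π(1.01/2 cm)² = 8.01×10⁻⁵ m².
C = κε₀A/d = 3.40 × 8.85×10⁻¹² × 8.01×10⁻⁵ / 2.04×10⁻³ = 1.18×10⁻¹² F.
σ = Q/A = CV/A = 1.18×10⁻¹² × 6.94 / 8.01×10⁻⁵ = 1.02×10⁻⁷ C/m².

σ ≈ 102 nC/m²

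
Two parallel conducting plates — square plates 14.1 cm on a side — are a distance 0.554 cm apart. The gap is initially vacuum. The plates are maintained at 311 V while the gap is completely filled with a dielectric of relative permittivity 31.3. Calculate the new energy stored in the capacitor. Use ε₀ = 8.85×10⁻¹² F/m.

A = (14.1 cm)² = 1.99×10⁻² m².
Initially C₁ = ε₀A/d = 8.85×10⁻¹² × 1.99×10⁻² / 5.54×10⁻³ = 3.18×10⁻¹¹ F.
U₁ = 1.54×10⁻⁶ J.
Battery connected ⇒ V is held fixed. C₂ = 31.3 C₁ and U = ½CV², so U₂/U₁ = C₂/C₁ = 31.3.
U₂ = 31.3 × 1.54×10⁻⁶ = 4.81×10⁻⁵ J.

48.1 μJ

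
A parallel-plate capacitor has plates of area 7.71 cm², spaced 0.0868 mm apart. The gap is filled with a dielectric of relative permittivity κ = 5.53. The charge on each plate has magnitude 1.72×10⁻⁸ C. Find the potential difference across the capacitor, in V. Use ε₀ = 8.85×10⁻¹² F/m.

39.6 V

A = 7.71 cm² = 7.71×10⁻⁴ m².
C = κε₀A/d = 5.53 × 8.85×10⁻¹² × 7.71×10⁻⁴ / 8.68×10⁻⁵ = 4.35×10⁻¹⁰ F.
V = Q/C = 1.72×10⁻⁸ / 4.35×10⁻¹⁰ = 39.6 V.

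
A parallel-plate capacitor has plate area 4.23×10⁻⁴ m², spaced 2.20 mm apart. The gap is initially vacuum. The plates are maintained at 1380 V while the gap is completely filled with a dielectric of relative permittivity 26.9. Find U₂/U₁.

U₂/U₁ ≈ 26.9

Battery connected ⇒ V is held fixed.
C₂ = 26.9 C₁ and U = ½CV², so U₂/U₁ = C₂/C₁ = 26.9.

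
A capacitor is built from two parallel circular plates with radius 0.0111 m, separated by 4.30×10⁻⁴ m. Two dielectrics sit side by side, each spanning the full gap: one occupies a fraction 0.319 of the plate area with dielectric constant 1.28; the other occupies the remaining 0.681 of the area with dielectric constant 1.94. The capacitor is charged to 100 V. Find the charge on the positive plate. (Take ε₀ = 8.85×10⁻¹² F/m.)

A = π(0.0111 m)² = 3.87×10⁻⁴ m².
Side-by-side slabs ⇒ two capacitors in parallel, each spanning the full gap.
C₁ = κ₁ε₀A₁/d = 1.28 × 8.85×10⁻¹² × 1.23×10⁻⁴ / 4.30×10⁻⁴ = 3.25×10⁻¹² F.
C₂ = κ₂ε₀A₂/d = 1.94 × 8.85×10⁻¹² × 2.64×10⁻⁴ / 4.30×10⁻⁴ = 1.05×10⁻¹¹ F.
C = C₁ + C₂ = 1.38×10⁻¹¹ F.
Q = CV = 1.38×10⁻¹¹ × 100 = 1.38×10⁻⁹ C.

1.38 nC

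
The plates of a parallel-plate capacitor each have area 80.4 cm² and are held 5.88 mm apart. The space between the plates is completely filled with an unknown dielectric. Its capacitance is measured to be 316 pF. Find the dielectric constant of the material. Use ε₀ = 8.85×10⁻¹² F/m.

κ ≈ 26.1

A = 80.4 cm² = 8.04×10⁻³ m².
κ = Cd/(ε₀A) = 3.16×10⁻¹⁰ × 5.88×10⁻³ / (8.85×10⁻¹² × 8.04×10⁻³) = 26.1.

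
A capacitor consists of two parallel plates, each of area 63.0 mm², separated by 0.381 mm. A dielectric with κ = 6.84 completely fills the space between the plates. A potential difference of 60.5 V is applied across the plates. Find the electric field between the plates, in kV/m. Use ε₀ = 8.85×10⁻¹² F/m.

159 kV/m

E = V/d = 60.5 / 3.81×10⁻⁴ = 1.59×10⁵ V/m.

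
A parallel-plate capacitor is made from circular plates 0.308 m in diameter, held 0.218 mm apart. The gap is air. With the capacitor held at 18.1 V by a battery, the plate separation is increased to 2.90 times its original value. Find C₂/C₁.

C = ε₀A/d scales as 1/d, so C₂/C₁ = d₁/d₂ = 1/2.90 = 0.345.

0.345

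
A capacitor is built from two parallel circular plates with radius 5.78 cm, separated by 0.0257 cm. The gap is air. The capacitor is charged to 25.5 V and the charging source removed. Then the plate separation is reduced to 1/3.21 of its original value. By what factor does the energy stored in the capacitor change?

0.312

Isolated ⇒ Q is held fixed.
C₂ = 3.21 C₁ and U = Q²/(2C), so U₂/U₁ = C₁/C₂ = 0.312.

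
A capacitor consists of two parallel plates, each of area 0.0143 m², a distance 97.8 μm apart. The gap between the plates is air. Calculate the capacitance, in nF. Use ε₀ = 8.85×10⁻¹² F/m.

C = ε₀A/d = 8.85×10⁻¹² × 1.43×10⁻² / 9.78×10⁻⁵ = 1.29×10⁻⁹ F.

1.29 nF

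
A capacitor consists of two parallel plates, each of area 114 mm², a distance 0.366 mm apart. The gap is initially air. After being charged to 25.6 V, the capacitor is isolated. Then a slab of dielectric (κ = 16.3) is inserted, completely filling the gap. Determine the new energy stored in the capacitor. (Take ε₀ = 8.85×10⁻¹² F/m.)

A = 114 mm² = 1.14×10⁻⁴ m².
Initially C₁ = ε₀A/d = 8.85×10⁻¹² × 1.14×10⁻⁴ / 3.66×10⁻⁴ = 2.76×10⁻¹² F.
U₁ = 9.03×10⁻¹⁰ J.
Isolated ⇒ Q is held fixed. C₂ = 16.3 C₁ and U = Q²/(2C), so U₂/U₁ = C₁/C₂ = 0.0613.
U₂ = 0.0613 × 9.03×10⁻¹⁰ = 5.54×10⁻¹¹ J.

U ≈ 55.4 pJ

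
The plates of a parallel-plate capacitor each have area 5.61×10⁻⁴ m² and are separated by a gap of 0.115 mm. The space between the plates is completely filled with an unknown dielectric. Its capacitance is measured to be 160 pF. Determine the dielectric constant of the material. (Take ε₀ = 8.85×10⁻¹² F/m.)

κ = Cd/(ε₀A) = 1.60×10⁻¹⁰ × 1.15×10⁻⁴ / (8.85×10⁻¹² × 5.61×10⁻⁴) = 3.71.

κ ≈ 3.71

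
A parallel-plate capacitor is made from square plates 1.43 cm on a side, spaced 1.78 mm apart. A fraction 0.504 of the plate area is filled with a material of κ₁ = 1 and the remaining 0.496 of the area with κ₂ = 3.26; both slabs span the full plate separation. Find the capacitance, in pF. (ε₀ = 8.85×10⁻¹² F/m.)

C ≈ 2.16 pF

A = (1.43 cm)² = 2.04×10⁻⁴ m².
Side-by-side slabs ⇒ two capacitors in parallel, each spanning the full gap.
C₁ = κ₁ε₀A₁/d = 1.00 × 8.85×10⁻¹² × 1.03×10⁻⁴ / 1.78×10⁻³ = 5.12×10⁻¹³ F.
C₂ = κ₂ε₀A₂/d = 3.26 × 8.85×10⁻¹² × 1.01×10⁻⁴ / 1.78×10⁻³ = 1.64×10⁻¹² F.
C = C₁ + C₂ = 2.16×10⁻¹² F.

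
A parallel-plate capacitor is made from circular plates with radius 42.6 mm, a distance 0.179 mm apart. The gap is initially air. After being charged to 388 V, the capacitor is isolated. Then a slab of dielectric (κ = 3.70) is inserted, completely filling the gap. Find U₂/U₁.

Isolated ⇒ Q is held fixed.
C₂ = 3.70 C₁ and U = Q²/(2C), so U₂/U₁ = C₁/C₂ = 0.270.

0.270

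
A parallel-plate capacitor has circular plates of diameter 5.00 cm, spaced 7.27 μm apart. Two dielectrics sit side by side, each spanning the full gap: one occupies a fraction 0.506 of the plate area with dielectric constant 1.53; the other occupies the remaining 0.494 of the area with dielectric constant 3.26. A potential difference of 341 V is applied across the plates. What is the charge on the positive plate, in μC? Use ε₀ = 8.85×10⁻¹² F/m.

Q ≈ 1.94 μC

A = π(5.00/2 cm)² = 1.96×10⁻³ m².
Side-by-side slabs ⇒ two capacitors in parallel, each spanning the full gap.
C₁ = κ₁ε₀A₁/d = 1.53 × 8.85×10⁻¹² × 9.94×10⁻⁴ / 7.27×10⁻⁶ = 1.85×10⁻⁹ F.
C₂ = κ₂ε₀A₂/d = 3.26 × 8.85×10⁻¹² × 9.70×10⁻⁴ / 7.27×10⁻⁶ = 3.85×10⁻⁹ F.
C = C₁ + C₂ = 5.70×10⁻⁹ F.
Q = CV = 5.70×10⁻⁹ × 341 = 1.94×10⁻⁶ C.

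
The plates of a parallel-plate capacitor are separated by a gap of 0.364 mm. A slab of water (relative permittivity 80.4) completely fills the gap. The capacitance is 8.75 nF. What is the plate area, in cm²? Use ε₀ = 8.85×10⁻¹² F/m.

44.8 cm²

A = Cd/(κε₀) = 8.75×10⁻⁹ × 3.64×10⁻⁴ / (80.4 × 8.85×10⁻¹²) = 4.48×10⁻³ m².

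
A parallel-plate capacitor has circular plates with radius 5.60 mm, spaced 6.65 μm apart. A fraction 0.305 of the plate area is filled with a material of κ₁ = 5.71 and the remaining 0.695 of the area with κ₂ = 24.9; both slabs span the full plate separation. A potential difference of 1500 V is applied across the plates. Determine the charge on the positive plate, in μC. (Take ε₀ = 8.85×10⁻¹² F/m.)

3.75 μC

A = π(5.60 mm)² = 9.85×10⁻⁵ m².
Side-by-side slabs ⇒ two capacitors in parallel, each spanning the full gap.
C₁ = κ₁ε₀A₁/d = 5.71 × 8.85×10⁻¹² × 3.00×10⁻⁵ / 6.65×10⁻⁶ = 2.28×10⁻¹⁰ F.
C₂ = κ₂ε₀A₂/d = 24.9 × 8.85×10⁻¹² × 6.85×10⁻⁵ / 6.65×10⁻⁶ = 2.27×10⁻⁹ F.
C = C₁ + C₂ = 2.50×10⁻⁹ F.
Q = CV = 2.50×10⁻⁹ × 1500 = 3.75×10⁻⁶ C.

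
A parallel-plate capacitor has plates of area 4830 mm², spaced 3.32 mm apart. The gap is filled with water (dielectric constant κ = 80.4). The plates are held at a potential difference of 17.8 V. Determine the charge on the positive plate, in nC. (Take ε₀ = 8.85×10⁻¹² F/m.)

A = 4830 mm² = 4.83×10⁻³ m².
C = κε₀A/d = 80.4 × 8.85×10⁻¹² × 4.83×10⁻³ / 3.32×10⁻³ = 1.04×10⁻⁹ F.
Q = CV = 1.04×10⁻⁹ × 17.8 = 1.84×10⁻⁸ C.

Q ≈ 18.4 nC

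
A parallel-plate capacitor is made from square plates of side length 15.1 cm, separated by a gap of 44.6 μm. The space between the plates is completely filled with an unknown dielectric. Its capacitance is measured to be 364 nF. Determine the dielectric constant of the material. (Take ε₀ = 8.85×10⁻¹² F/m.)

A = (15.1 cm)² = 2.28×10⁻² m².
κ = Cd/(ε₀A) = 3.64×10⁻⁷ × 4.46×10⁻⁵ / (8.85×10⁻¹² × 2.28×10⁻²) = 80.5.

80.5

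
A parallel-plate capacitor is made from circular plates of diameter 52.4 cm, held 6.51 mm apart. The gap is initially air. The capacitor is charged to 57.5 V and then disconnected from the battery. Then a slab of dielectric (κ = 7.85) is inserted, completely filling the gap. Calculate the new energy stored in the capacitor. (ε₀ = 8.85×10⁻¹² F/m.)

A = π(52.4/2 cm)² = 0.216 m².
Initially C₁ = ε₀A/d = 8.85×10⁻¹² × 0.216 / 6.51×10⁻³ = 2.93×10⁻¹⁰ F.
U₁ = 4.85×10⁻⁷ J.
Isolated ⇒ Q is held fixed. C₂ = 7.85 C₁ and U = Q²/(2C), so U₂/U₁ = C₁/C₂ = 0.127.
U₂ = 0.127 × 4.85×10⁻⁷ = 6.17×10⁻⁸ J.

U ≈ 61.7 nJ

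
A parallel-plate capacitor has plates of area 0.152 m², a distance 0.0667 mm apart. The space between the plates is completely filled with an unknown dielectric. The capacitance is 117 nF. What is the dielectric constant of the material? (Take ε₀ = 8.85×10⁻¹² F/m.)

5.80

κ = Cd/(ε₀A) = 1.17×10⁻⁷ × 6.67×10⁻⁵ / (8.85×10⁻¹² × 0.152) = 5.80.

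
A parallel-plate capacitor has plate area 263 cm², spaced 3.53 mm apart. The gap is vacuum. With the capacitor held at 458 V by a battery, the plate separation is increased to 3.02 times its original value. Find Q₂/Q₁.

0.331

Battery connected ⇒ V is held fixed.
C₂ = 0.331 C₁ and Q = CV, so Q₂/Q₁ = C₂/C₁ = 0.331.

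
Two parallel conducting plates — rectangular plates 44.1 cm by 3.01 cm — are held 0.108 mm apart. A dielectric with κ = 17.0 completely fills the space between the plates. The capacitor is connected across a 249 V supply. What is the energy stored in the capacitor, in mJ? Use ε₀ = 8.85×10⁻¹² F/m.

A = 44.1 × 3.01 cm² = 1.33×10⁻² m².
C = κε₀A/d = 17.0 × 8.85×10⁻¹² × 1.33×10⁻² / 1.08×10⁻⁴ = 1.85×10⁻⁸ F.
U = ½CV² = ½ × 1.85×10⁻⁸ × (249)² = 5.73×10⁻⁴ J.

0.573 mJ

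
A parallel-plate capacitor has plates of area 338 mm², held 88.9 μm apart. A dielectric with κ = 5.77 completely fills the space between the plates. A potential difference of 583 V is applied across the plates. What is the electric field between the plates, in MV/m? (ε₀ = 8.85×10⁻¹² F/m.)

E = V/d = 583 / 8.89×10⁻⁵ = 6.56×10⁶ V/m.

6.56 MV/m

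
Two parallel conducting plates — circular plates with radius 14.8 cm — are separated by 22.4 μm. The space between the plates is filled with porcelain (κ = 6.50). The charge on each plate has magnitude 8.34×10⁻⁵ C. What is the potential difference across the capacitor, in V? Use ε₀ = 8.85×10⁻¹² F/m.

A = π(14.8 cm)² = 6.88×10⁻² m².
C = κε₀A/d = 6.50 × 8.85×10⁻¹² × 6.88×10⁻² / 2.24×10⁻⁵ = 1.77×10⁻⁷ F.
V = Q/C = 8.34×10⁻⁵ / 1.77×10⁻⁷ = 4.72×10² V.

V ≈ 472 V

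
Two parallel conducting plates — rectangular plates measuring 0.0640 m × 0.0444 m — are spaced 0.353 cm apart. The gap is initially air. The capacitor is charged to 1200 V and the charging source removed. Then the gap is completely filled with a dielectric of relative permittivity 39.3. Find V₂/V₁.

Isolated ⇒ Q is held fixed.
C₂ = 39.3 C₁ and V = Q/C, so V₂/V₁ = C₁/C₂ = 0.0254.

V₂/V₁ ≈ 0.0254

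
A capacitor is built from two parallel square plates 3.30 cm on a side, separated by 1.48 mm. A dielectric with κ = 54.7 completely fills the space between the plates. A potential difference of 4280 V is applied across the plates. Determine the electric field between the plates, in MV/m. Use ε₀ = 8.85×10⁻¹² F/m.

E = V/d = 4280 / 1.48×10⁻³ = 2.89×10⁶ V/m.

E ≈ 2.89 MV/m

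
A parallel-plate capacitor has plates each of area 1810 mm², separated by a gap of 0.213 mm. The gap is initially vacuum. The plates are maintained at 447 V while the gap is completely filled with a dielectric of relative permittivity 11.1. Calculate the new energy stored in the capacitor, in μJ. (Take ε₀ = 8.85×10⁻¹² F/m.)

A = 1810 mm² = 1.81×10⁻³ m².
Initially C₁ = ε₀A/d = 8.85×10⁻¹² × 1.81×10⁻³ / 2.13×10⁻⁴ = 7.52×10⁻¹¹ F.
U₁ = 7.51×10⁻⁶ J.
Battery connected ⇒ V is held fixed. C₂ = 11.1 C₁ and U = ½CV², so U₂/U₁ = C₂/C₁ = 11.1.
U₂ = 11.1 × 7.51×10⁻⁶ = 8.34×10⁻⁵ J.

U ≈ 83.4 μJ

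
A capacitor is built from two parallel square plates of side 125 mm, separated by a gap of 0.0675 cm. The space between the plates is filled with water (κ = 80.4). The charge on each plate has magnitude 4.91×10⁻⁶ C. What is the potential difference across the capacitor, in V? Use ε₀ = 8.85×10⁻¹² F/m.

298 V

A = (125 mm)² = 1.56×10⁻² m².
C = κε₀A/d = 80.4 × 8.85×10⁻¹² × 1.56×10⁻² / 6.75×10⁻⁴ = 1.65×10⁻⁸ F.
V = Q/C = 4.91×10⁻⁶ / 1.65×10⁻⁸ = 2.98×10² V.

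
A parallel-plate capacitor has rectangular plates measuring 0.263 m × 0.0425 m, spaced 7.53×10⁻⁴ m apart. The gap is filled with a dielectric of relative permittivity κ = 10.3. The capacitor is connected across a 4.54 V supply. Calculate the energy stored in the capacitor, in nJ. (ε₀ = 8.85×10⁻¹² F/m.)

A = 0.263 × 0.0425 m² = 1.12×10⁻² m².
C = κε₀A/d = 10.3 × 8.85×10⁻¹² × 1.12×10⁻² / 7.53×10⁻⁴ = 1.35×10⁻⁹ F.
U = ½CV² = ½ × 1.35×10⁻⁹ × (4.54)² = 1.39×10⁻⁸ J.

U ≈ 13.9 nJ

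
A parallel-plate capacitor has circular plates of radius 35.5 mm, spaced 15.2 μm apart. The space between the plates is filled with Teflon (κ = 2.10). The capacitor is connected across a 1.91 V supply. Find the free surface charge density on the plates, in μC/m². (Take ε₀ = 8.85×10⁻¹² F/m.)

A = π(35.5 mm)² = 3.96×10⁻³ m².
C = κε₀A/d = 2.10 × 8.85×10⁻¹² × 3.96×10⁻³ / 1.52×10⁻⁵ = 4.84×10⁻⁹ F.
σ = Q/A = CV/A = 4.84×10⁻⁹ × 1.91 / 3.96×10⁻³ = 2.34×10⁻⁶ C/m².

σ ≈ 2.34 μC/m²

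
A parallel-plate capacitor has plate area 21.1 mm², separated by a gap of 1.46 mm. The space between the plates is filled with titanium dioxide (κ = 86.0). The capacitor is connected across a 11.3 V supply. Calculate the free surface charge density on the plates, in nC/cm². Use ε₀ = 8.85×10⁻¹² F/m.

0.589 nC/cm²

A = 21.1 mm² = 2.11×10⁻⁵ m².
C = κε₀A/d = 86.0 × 8.85×10⁻¹² × 2.11×10⁻⁵ / 1.46×10⁻³ = 1.10×10⁻¹¹ F.
σ = Q/A = CV/A = 1.10×10⁻¹¹ × 11.3 / 2.11×10⁻⁵ = 5.89×10⁻⁶ C/m².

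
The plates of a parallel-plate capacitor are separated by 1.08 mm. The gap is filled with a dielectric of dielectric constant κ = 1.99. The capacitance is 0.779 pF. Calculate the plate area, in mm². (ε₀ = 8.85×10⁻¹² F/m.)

A = Cd/(κε₀) = 7.79×10⁻¹³ × 1.08×10⁻³ / (1.99 × 8.85×10⁻¹²) = 4.78×10⁻⁵ m².

A ≈ 47.8 mm²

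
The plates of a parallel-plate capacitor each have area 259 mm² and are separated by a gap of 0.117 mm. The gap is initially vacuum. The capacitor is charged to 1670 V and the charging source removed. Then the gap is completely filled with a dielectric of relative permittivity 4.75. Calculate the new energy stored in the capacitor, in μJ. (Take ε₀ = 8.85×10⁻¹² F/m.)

U ≈ 5.75 μJ

A = 259 mm² = 2.59×10⁻⁴ m².
Initially C₁ = ε₀A/d = 8.85×10⁻¹² × 2.59×10⁻⁴ / 1.17×10⁻⁴ = 1.96×10⁻¹¹ F.
U₁ = 2.73×10⁻⁵ J.
Isolated ⇒ Q is held fixed. C₂ = 4.75 C₁ and U = Q²/(2C), so U₂/U₁ = C₁/C₂ = 0.211.
U₂ = 0.211 × 2.73×10⁻⁵ = 5.75×10⁻⁶ J.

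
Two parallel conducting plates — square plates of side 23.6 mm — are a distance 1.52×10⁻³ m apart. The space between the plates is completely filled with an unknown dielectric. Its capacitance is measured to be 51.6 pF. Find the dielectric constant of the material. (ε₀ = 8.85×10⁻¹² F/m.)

15.9

A = (23.6 mm)² = 5.57×10⁻⁴ m².
κ = Cd/(ε₀A) = 5.16×10⁻¹¹ × 1.52×10⁻³ / (8.85×10⁻¹² × 5.57×10⁻⁴) = 15.9.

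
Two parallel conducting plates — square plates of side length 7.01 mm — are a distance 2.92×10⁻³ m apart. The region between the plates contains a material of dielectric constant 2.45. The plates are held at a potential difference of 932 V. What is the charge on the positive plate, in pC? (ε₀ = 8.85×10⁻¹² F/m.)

A = (7.01 mm)² = 4.91×10⁻⁵ m².
C = κε₀A/d = 2.45 × 8.85×10⁻¹² × 4.91×10⁻⁵ / 2.92×10⁻³ = 3.65×10⁻¹³ F.
Q = CV = 3.65×10⁻¹³ × 932 = 3.40×10⁻¹⁰ C.

Q ≈ 340 pC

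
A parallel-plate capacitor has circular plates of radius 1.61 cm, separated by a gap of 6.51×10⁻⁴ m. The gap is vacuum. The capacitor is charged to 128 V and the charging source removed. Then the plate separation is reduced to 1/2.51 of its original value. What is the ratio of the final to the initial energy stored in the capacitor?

Isolated ⇒ Q is held fixed.
C₂ = 2.51 C₁ and U = Q²/(2C), so U₂/U₁ = C₁/C₂ = 0.398.

0.398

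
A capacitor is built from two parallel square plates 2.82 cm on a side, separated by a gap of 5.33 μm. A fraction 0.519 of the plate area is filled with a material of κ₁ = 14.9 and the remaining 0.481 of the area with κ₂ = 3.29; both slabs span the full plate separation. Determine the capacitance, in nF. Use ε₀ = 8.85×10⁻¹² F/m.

C ≈ 12.3 nF

A = (2.82 cm)² = 7.95×10⁻⁴ m².
Side-by-side slabs ⇒ two capacitors in parallel, each spanning the full gap.
C₁ = κ₁ε₀A₁/d = 14.9 × 8.85×10⁻¹² × 4.13×10⁻⁴ / 5.33×10⁻⁶ = 1.02×10⁻⁸ F.
C₂ = κ₂ε₀A₂/d = 3.29 × 8.85×10⁻¹² × 3.83×10⁻⁴ / 5.33×10⁻⁶ = 2.09×10⁻⁹ F.
C = C₁ + C₂ = 1.23×10⁻⁸ F.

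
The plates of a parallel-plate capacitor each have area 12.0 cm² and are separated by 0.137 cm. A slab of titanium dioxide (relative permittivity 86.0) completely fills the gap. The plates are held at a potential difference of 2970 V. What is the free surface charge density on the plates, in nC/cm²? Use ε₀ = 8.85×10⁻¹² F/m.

A = 12.0 cm² = 1.20×10⁻³ m².
C = κε₀A/d = 86.0 × 8.85×10⁻¹² × 1.20×10⁻³ / 1.37×10⁻³ = 6.67×10⁻¹⁰ F.
σ = Q/A = CV/A = 6.67×10⁻¹⁰ × 2970 / 1.20×10⁻³ = 1.65×10⁻³ C/m².

165 nC/cm²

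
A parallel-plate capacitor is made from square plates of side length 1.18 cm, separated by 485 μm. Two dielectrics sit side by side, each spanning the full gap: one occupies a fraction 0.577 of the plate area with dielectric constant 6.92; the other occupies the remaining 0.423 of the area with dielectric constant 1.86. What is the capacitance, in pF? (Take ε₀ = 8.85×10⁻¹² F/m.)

C ≈ 12.1 pF

A = (1.18 cm)² = 1.39×10⁻⁴ m².
Side-by-side slabs ⇒ two capacitors in parallel, each spanning the full gap.
C₁ = κ₁ε₀A₁/d = 6.92 × 8.85×10⁻¹² × 8.03×10⁻⁵ / 4.85×10⁻⁴ = 1.01×10⁻¹¹ F.
C₂ = κ₂ε₀A₂/d = 1.86 × 8.85×10⁻¹² × 5.89×10⁻⁵ / 4.85×10⁻⁴ = 2.00×10⁻¹² F.
C = C₁ + C₂ = 1.21×10⁻¹¹ F.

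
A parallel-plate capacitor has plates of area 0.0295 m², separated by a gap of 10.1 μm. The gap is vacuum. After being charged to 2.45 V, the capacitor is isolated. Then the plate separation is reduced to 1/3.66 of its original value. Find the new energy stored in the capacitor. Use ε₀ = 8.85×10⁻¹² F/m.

Initially C₁ = ε₀A/d = 8.85×10⁻¹² × 2.95×10⁻² / 1.01×10⁻⁵ = 2.58×10⁻⁸ F.
U₁ = 7.76×10⁻⁸ J.
Isolated ⇒ Q is held fixed. C₂ = 3.66 C₁ and U = Q²/(2C), so U₂/U₁ = C₁/C₂ = 0.273.
U₂ = 0.273 × 7.76×10⁻⁸ = 2.12×10⁻⁸ J.

21.2 nJ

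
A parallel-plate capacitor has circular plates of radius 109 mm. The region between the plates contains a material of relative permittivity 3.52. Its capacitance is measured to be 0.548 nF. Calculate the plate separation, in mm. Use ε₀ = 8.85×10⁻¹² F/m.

A = π(109 mm)² = 3.73×10⁻² m².
d = κε₀A/C = 3.52 × 8.85×10⁻¹² × 3.73×10⁻² / 5.48×10⁻¹⁰ = 2.12×10⁻³ m.

2.12 mm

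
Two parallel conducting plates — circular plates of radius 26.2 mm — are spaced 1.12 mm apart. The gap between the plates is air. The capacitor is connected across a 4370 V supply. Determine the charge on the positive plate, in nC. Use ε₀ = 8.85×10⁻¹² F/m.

Q ≈ 74.5 nC

A = π(26.2 mm)² = 2.16×10⁻³ m².
C = ε₀A/d = 8.85×10⁻¹² × 2.16×10⁻³ / 1.12×10⁻³ = 1.70×10⁻¹¹ F.
Q = CV = 1.70×10⁻¹¹ × 4370 = 7.45×10⁻⁸ C.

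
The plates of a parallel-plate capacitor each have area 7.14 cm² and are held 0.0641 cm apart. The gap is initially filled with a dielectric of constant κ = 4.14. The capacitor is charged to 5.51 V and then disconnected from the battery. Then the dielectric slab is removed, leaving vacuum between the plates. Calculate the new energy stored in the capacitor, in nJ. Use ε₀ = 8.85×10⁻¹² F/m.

A = 7.14 cm² = 7.14×10⁻⁴ m².
Initially C₁ = κε₀A/d = 4.14 × 8.85×10⁻¹² × 7.14×10⁻⁴ / 6.41×10⁻⁴ = 4.08×10⁻¹¹ F.
U₁ = 6.20×10⁻¹⁰ J.
Isolated ⇒ Q is held fixed. C₂ = 0.242 C₁ and U = Q²/(2C), so U₂/U₁ = C₁/C₂ = 4.14.
U₂ = 4.14 × 6.20×10⁻¹⁰ = 2.56×10⁻⁹ J.

U ≈ 2.56 nJ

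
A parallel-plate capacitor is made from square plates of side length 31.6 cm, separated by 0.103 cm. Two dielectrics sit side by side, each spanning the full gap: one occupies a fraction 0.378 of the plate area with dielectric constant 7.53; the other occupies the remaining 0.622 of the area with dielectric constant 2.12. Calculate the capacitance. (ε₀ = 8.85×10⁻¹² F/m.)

A = (31.6 cm)² = 9.99×10⁻² m².
Side-by-side slabs ⇒ two capacitors in parallel, each spanning the full gap.
C₁ = κ₁ε₀A₁/d = 7.53 × 8.85×10⁻¹² × 3.77×10⁻² / 1.03×10⁻³ = 2.44×10⁻⁹ F.
C₂ = κ₂ε₀A₂/d = 2.12 × 8.85×10⁻¹² × 6.21×10⁻² / 1.03×10⁻³ = 1.13×10⁻⁹ F.
C = C₁ + C₂ = 3.57×10⁻⁹ F.

3.57 nF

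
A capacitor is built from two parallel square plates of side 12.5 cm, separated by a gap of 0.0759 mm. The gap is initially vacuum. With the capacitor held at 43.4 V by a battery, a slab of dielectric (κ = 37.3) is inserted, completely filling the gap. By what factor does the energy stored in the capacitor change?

U₂/U₁ ≈ 37.3

Battery connected ⇒ V is held fixed.
C₂ = 37.3 C₁ and U = ½CV², so U₂/U₁ = C₂/C₁ = 37.3.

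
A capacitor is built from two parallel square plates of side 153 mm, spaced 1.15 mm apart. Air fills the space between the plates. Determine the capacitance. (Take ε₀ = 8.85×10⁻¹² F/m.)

A = (153 mm)² = 2.34×10⁻² m².
C = ε₀A/d = 8.85×10⁻¹² × 2.34×10⁻² / 1.15×10⁻³ = 1.80×10⁻¹⁰ F.

C ≈ 180 pF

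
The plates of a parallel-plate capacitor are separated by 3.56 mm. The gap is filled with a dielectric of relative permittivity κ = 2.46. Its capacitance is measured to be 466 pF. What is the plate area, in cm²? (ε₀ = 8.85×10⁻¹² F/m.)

A ≈ 762 cm²

A = Cd/(κε₀) = 4.66×10⁻¹⁰ × 3.56×10⁻³ / (2.46 × 8.85×10⁻¹²) = 7.62×10⁻² m².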